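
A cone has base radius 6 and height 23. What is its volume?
Volume = (1/3) * pi * r² * h
Volume = (1/3) * pi * 6² * 23
Volume = (1/3) * pi * 36 * 23
Volume = (1/3) * pi * 828
Volume = 867.08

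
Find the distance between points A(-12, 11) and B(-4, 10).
Using the distance formula: d = sqrt((x₂-x₁)² + (y₂-y₁)²)
dx = (-4) - (-12) = 8
dy = 10 - 11 = -1
d = sqrt(8² + (-1)²) = sqrt(64 + 1) = sqrt(65) = 8.06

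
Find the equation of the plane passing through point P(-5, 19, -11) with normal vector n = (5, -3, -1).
d = n·P = (5)(-5) + (-3)(19) + (-1)(-11) = -71
Plane: 5x - 3y - z = -71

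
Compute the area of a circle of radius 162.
Area = pi * r²
Area = pi * 162²
Area = pi * 26244
Area = 82447.96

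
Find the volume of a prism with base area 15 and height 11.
Volume = base area * height
Volume = 15 * 11
Volume = 165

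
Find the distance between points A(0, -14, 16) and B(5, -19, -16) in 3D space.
d = √[(5)² + (-5)² + (-32)²] = √1074 = 32.77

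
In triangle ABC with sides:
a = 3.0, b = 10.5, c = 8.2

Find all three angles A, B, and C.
By the law of cosines:
cos(A) = (b² + c² - a²)/(2bc) = 0.978455  →  A = 11.91°
cos(B) = (a² + c² - b²)/(2ac) = -0.691260  →  B = 133.7°
cos(C) = (a² + b² - c²)/(2ab) = 0.825556  →  C = 34.36°
Check: A + B + C = 180.0° ✓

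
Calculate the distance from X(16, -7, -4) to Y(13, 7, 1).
d = √[(-3)² + (14)² + (5)²] = √230 = 15.17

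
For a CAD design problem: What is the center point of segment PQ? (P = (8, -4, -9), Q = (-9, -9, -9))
Midpoint = ((8-9)/2, (-4-9)/2, (-9-9)/2) = (-0.5, -6.5, -9)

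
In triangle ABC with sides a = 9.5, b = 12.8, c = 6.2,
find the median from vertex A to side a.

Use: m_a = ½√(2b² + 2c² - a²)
m_a = ½√(2·12.8² + 2·6.2² - 9.5²)
m_a = ½√(327.68 + 76.88 - 90.25) = ½√314.31 = 8.864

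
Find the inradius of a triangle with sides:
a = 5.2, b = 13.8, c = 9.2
s = (a+b+c)/2 = (5.2+13.8+9.2)/2 = 14.1
Area = √(s(s-a)(s-b)(s-c)) = √(14.1·8.9·0.3·4.9) = 13.582
r = Area/s = 13.582/14.1 = 0.9633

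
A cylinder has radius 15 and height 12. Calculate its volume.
Volume = pi * r² * h
Volume = pi * 15² * 12
Volume = pi * 225 * 12
Volume = pi * 2700
Volume = 8482.30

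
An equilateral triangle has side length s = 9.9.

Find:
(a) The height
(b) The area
(a) Height h = s·√3/2 = 9.9·√3/2 = 8.574
(b) Area = (√3/4)·s² = (√3/4)·9.9² = (√3/4)·98.01 = 42.44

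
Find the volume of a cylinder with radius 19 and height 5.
Volume = pi * r² * h
Volume = pi * 19² * 5
Volume = pi * 361 * 5
Volume = pi * 1805
Volume = 5670.57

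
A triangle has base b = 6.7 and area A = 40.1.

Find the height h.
A = ½bh  →  h = 2A/b
h = 2·40.1/6.7 = 11.97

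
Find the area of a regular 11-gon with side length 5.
For a regular 11-gon with side length s = 5:
Apothem a = s / (2*tan(pi/11)) = 5 / (2*tan(pi/11)) ≈ 8.5142
Perimeter P = 11 * 5 = 55
Area = (1/2) * P * a = (1/2) * 55 * 8.5142 = 234.14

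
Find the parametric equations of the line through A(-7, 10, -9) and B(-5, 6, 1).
Direction vector d = B - A = (2, -4, 10)
x = -7 + 2t, y = 10 - 4t, z = -9 + 10t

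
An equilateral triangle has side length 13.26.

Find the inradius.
For an equilateral triangle, r = s/(2√3) where s is the side.
r = 13.26/(2√3) = 13.26/3.464102 = 3.828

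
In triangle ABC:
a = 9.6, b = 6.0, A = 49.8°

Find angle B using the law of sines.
sin(B)/b = sin(A)/a
sin(B) = b·sin(A)/a = 6.0·sin(49.8°)/9.6 = 0.477373
B = arcsin(0.477373) = 28.51°  (b ≤ a, so B ≤ A and the acute solution is unique)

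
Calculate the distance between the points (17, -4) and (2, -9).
Using the distance formula: d = sqrt((x₂-x₁)² + (y₂-y₁)²)
dx = 2 - 17 = -15
dy = (-9) - (-4) = -5
d = sqrt((-15)² + (-5)²) = sqrt(225 + 25) = sqrt(250) = 15.81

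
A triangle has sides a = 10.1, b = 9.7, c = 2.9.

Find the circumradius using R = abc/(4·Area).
s = (a+b+c)/2 = 11.35
Area = √(s(s-a)(s-b)(s-c)) = √(11.35·1.25·1.65·8.45) = 14.0645
R = abc/(4·Area) = (10.1·9.7·2.9)/(4·14.0645) = 284.113/56.258 = 5.05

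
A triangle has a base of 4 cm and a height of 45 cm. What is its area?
Area = (1/2) * base * height
Area = (1/2) * 4 * 45
Area = 90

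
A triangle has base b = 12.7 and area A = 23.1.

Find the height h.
A = ½bh  →  h = 2A/b
h = 2·23.1/12.7 = 3.638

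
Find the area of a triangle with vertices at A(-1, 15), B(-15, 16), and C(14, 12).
Using the coordinate formula: Area = (1/2)|x₁(y₂-y₃) + x₂(y₃-y₁) + x₃(y₁-y₂)|
Area = (1/2)|(-1)(16-12) + (-15)(12-15) + 14(15-16)|
Area = (1/2)|(-1)*4 + (-15)*(-3) + 14*(-1)|
Area = (1/2)|(-4) + 45 + (-14)|
Area = (1/2)*27 = 13.50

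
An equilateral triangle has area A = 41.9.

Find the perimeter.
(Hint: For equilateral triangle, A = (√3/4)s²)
A = (√3/4)s²  →  s² = 4A/√3 = 4·41.9/√3 = 96.7639
s = 9.83686
Perimeter = 3s = 29.51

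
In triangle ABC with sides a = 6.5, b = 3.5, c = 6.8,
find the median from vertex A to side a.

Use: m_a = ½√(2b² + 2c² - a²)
m_a = ½√(2·3.5² + 2·6.8² - 6.5²)
m_a = ½√(24.5 + 92.48 - 42.25) = ½√74.73 = 4.322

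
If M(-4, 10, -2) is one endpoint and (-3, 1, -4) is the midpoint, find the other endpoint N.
N = (2×(-3) - (-4), 2×1 - 10, 2×(-4) - (-2)) = (-2, -8, -6)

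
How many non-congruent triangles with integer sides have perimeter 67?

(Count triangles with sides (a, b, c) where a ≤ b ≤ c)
With a ≤ b ≤ c and a + b + c = 67, the triangle inequality a + b > c gives c < 67/2, so c ≤ 33.
Iterate a from 1 to ⌊p/3⌋ = 22; for each a, b ranges from a to ⌊(p−a)/2⌋ with c = p − a − b, keeping only c ≥ b.
Triples: (1, 33, 33), (2, 32, 33), (3, 31, 33), …
Count = 102 triangles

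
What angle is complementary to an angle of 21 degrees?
Complementary angles sum to 90 degrees.
Other angle = 90 - 21
Other angle = 69 degrees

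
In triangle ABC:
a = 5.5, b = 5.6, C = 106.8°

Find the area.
Using A = ½ab·sin(C):
A = ½·5.5·5.6·sin(106.8°) = ½·30.8·0.957319 = 14.74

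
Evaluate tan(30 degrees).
tan(30 degrees) = sqrt(3)/3
Decimal approximation: 0.5774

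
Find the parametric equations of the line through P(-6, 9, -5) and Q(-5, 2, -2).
Direction vector d = Q - P = (1, -7, 3)
x = -6 + t, y = 9 - 7t, z = -5 + 3t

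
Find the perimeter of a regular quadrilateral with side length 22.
Perimeter = number of sides * side length
Perimeter = 4 * 22
Perimeter = 88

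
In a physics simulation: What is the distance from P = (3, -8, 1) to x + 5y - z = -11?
d = |1(3) + 5(-8) + (-1)(1) - (-11)| / √(1² + 5² + (-1)²) = 27/√27 = 5.196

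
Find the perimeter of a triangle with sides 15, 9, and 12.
Perimeter = sum of all sides
Perimeter = 15 + 9 + 12
Perimeter = 36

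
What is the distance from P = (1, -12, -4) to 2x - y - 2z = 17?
d = |2(1) + (-1)(-12) + (-2)(-4) - (17)| / √(2² + (-1)² + (-2)²) = 5/√9 = 1.667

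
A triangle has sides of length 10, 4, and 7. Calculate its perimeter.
Perimeter = sum of all sides
Perimeter = 10 + 4 + 7
Perimeter = 21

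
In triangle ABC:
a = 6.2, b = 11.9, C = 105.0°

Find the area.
Using A = ½ab·sin(C):
A = ½·6.2·11.9·sin(105.0°) = ½·73.78·0.965926 = 35.63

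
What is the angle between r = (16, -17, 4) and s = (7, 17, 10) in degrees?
r·s = -137, |r|² = 561, |s|² = 438
cos θ = -137/√245718 ≈ -0.2764
θ ≈ 106.0°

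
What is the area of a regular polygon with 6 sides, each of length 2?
For a regular 6-gon with side length s = 2:
Apothem a = s / (2*tan(pi/6)) = 2 / (2*tan(pi/6)) ≈ 1.7321
Perimeter P = 6 * 2 = 12
Area = (1/2) * P * a = (1/2) * 12 * 1.7321 = 10.39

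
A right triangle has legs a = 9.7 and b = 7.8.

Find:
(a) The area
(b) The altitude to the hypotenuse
(a) Area = ½ab = ½·9.7·7.8 = 37.83
(b) Hypotenuse c = √(9.7² + 7.8²) = √154.93 = 12.4471
    Area = ½·c·h_c  →  h_c = 2·Area/c = 2·37.83/12.4471 = 6.079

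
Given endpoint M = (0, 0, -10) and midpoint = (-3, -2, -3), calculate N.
N = (2×(-3) - 0, 2×(-2) - 0, 2×(-3) - (-10)) = (-6, -4, 4)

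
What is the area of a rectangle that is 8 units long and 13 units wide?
Area = length * width
Area = 8 * 13
Area = 104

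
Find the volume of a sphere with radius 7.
Volume = (4/3) * pi * r³
Volume = (4/3) * pi * 7³
Volume = (4/3) * pi * 343
Volume = 1436.76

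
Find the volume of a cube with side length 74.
Volume = s³
Volume = 74³
Volume = 405224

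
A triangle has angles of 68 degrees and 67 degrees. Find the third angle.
Sum of angles in a triangle = 180 degrees
Third angle = 180 - 68 - 67
Third angle = 45 degrees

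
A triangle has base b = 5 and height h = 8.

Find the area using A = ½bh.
A = ½·5·8 = 20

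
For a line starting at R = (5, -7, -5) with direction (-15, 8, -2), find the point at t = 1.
P(1) = (5 + (-15)(1), -7 + 8(1), -5 + (-2)(1)) = (-10, 1, -7)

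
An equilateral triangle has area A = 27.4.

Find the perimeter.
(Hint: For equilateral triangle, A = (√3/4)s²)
A = (√3/4)s²  →  s² = 4A/√3 = 4·27.4/√3 = 63.2776
s = 7.95472
Perimeter = 3s = 23.86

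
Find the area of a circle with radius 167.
Area = pi * r²
Area = pi * 167²
Area = pi * 27889
Area = 87615.88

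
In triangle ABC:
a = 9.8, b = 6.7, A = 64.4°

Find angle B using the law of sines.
sin(B)/b = sin(A)/a
sin(B) = b·sin(A)/a = 6.7·sin(64.4°)/9.8 = 0.616559
B = arcsin(0.616559) = 38.07°  (b ≤ a, so B ≤ A and the acute solution is unique)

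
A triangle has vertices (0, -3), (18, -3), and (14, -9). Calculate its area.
Using the coordinate formula: Area = (1/2)|x₁(y₂-y₃) + x₂(y₃-y₁) + x₃(y₁-y₂)|
Area = (1/2)|0((-3)-(-9)) + 18((-9)-(-3)) + 14((-3)-(-3))|
Area = (1/2)|0*6 + 18*(-6) + 14*0|
Area = (1/2)|0 + (-108) + 0|
Area = (1/2)*108 = 54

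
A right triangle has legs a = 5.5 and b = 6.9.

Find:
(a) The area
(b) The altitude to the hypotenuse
(a) Area = ½ab = ½·5.5·6.9 = 18.975
(b) Hypotenuse c = √(5.5² + 6.9²) = √77.86 = 8.82383
    Area = ½·c·h_c  →  h_c = 2·Area/c = 2·18.975/8.82383 = 4.301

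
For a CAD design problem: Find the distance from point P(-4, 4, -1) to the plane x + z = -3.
d = |1(-4) + 0(4) + 1(-1) - (-3)| / √(1² + 0² + 1²) = 2/√2 = 1.414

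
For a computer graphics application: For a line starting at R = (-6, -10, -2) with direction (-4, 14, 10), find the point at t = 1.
P(1) = (-6 + (-4)(1), -10 + 14(1), -2 + 10(1)) = (-10, 4, 8)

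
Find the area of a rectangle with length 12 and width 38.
Area = length * width
Area = 12 * 38
Area = 456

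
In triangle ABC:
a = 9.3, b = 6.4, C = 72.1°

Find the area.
Using A = ½ab·sin(C):
A = ½·9.3·6.4·sin(72.1°) = ½·59.52·0.951594 = 28.32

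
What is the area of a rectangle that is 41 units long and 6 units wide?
Area = length * width
Area = 41 * 6
Area = 246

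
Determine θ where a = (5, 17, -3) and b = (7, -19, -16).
a·b = -240, |a|² = 323, |b|² = 666
cos θ = -240/√215118 ≈ -0.5175
θ ≈ 121.2°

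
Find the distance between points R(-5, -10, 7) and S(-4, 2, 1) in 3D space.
d = √[(1)² + (12)² + (-6)²] = √181 = 13.45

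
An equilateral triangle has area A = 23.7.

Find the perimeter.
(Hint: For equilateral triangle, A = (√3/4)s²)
A = (√3/4)s²  →  s² = 4A/√3 = 4·23.7/√3 = 54.7328
s = 7.39816
Perimeter = 3s = 22.19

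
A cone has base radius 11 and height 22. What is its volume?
Volume = (1/3) * pi * r² * h
Volume = (1/3) * pi * 11² * 22
Volume = (1/3) * pi * 121 * 22
Volume = (1/3) * pi * 2662
Volume = 2787.64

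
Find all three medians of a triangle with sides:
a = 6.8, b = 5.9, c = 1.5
Using m_x = ½√(2y² + 2z² - x²):
m_a = ½√(2·5.9² + 2·1.5² - 6.8²) = ½√27.88 = 2.64
m_b = ½√(2·6.8² + 2·1.5² - 5.9²) = ½√62.17 = 3.942
m_c = ½√(2·6.8² + 2·5.9² - 1.5²) = ½√159.85 = 6.322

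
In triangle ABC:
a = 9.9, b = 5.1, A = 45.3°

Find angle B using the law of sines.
sin(B)/b = sin(A)/a
sin(B) = b·sin(A)/a = 5.1·sin(45.3°)/9.9 = 0.366169
B = arcsin(0.366169) = 21.48°  (b ≤ a, so B ≤ A and the acute solution is unique)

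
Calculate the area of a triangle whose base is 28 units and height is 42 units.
Area = (1/2) * base * height
Area = (1/2) * 28 * 42
Area = 588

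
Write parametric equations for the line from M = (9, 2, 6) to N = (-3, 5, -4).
Direction vector d = N - M = (-12, 3, -10)
x = 9 - 12t, y = 2 + 3t, z = 6 - 10t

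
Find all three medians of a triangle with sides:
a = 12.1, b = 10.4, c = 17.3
Using m_x = ½√(2y² + 2z² - x²):
m_a = ½√(2·10.4² + 2·17.3² - 12.1²) = ½√668.49 = 12.93
m_b = ½√(2·12.1² + 2·17.3² - 10.4²) = ½√783.24 = 13.99
m_c = ½√(2·12.1² + 2·10.4² - 17.3²) = ½√209.85 = 7.243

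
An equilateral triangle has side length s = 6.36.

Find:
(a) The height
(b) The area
(a) Height h = s·√3/2 = 6.36·√3/2 = 5.508
(b) Area = (√3/4)·s² = (√3/4)·6.36² = (√3/4)·40.4496 = 17.52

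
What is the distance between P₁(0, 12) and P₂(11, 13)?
Using the distance formula: d = sqrt((x₂-x₁)² + (y₂-y₁)²)
dx = 11 - 0 = 11
dy = 13 - 12 = 1
d = sqrt(11² + 1²) = sqrt(121 + 1) = sqrt(122) = 11.05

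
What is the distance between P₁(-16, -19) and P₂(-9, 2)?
Using the distance formula: d = sqrt((x₂-x₁)² + (y₂-y₁)²)
dx = (-9) - (-16) = 7
dy = 2 - (-19) = 21
d = sqrt(7² + 21²) = sqrt(49 + 441) = sqrt(490) = 22.14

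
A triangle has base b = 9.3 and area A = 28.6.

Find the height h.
A = ½bh  →  h = 2A/b
h = 2·28.6/9.3 = 6.151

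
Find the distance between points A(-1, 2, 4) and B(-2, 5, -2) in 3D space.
d = √[(-1)² + (3)² + (-6)²] = √46 = 6.782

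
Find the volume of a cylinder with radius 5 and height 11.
Volume = pi * r² * h
Volume = pi * 5² * 11
Volume = pi * 25 * 11
Volume = pi * 275
Volume = 863.94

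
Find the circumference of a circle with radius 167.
Circumference = 2 * pi * r
Circumference = 2 * pi * 167
Circumference = 1049.29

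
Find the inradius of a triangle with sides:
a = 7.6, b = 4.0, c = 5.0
s = (a+b+c)/2 = (7.6+4.0+5.0)/2 = 8.3
Area = √(s(s-a)(s-b)(s-c)) = √(8.3·0.7·4.3·3.3) = 9.07986
r = Area/s = 9.07986/8.3 = 1.094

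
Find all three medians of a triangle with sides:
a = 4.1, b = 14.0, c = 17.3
Using m_x = ½√(2y² + 2z² - x²):
m_a = ½√(2·14.0² + 2·17.3² - 4.1²) = ½√973.77 = 15.6
m_b = ½√(2·4.1² + 2·17.3² - 14.0²) = ½√436.2 = 10.44
m_c = ½√(2·4.1² + 2·14.0² - 17.3²) = ½√126.33 = 5.62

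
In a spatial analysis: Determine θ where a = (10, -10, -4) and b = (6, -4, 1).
a·b = 96, |a|² = 216, |b|² = 53
cos θ = 96/√11448 ≈ 0.8972
θ ≈ 26.2°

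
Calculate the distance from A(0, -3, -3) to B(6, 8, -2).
d = √[(6)² + (11)² + (1)²] = √158 = 12.57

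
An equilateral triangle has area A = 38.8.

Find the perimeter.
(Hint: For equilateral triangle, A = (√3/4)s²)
A = (√3/4)s²  →  s² = 4A/√3 = 4·38.8/√3 = 89.6048
s = 9.46598
Perimeter = 3s = 28.4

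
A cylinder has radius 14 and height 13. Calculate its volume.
Volume = pi * r² * h
Volume = pi * 14² * 13
Volume = pi * 196 * 13
Volume = pi * 2548
Volume = 8004.78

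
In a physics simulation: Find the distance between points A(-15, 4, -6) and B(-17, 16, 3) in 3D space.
d = √[(-2)² + (12)² + (9)²] = √229 = 15.13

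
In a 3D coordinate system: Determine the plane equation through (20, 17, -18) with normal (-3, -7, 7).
d = n·P = (-3)(20) + (-7)(17) + (7)(-18) = -305
Plane: -3x - 7y + 7z = -305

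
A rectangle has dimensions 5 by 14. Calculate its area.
Area = length * width
Area = 5 * 14
Area = 70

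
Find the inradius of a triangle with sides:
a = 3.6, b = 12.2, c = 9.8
s = (a+b+c)/2 = (3.6+12.2+9.8)/2 = 12.8
Area = √(s(s-a)(s-b)(s-c)) = √(12.8·9.2·0.6·3) = 14.5591
r = Area/s = 14.5591/12.8 = 1.137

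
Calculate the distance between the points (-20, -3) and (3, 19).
Using the distance formula: d = sqrt((x₂-x₁)² + (y₂-y₁)²)
dx = 3 - (-20) = 23
dy = 19 - (-3) = 22
d = sqrt(23² + 22²) = sqrt(529 + 484) = sqrt(1013) = 31.83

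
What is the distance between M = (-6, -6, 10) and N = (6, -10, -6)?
d = √[(12)² + (-4)² + (-16)²] = √416 = 20.4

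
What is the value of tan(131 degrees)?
tan(131 degrees) = -1.1504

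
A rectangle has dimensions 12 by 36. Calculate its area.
Area = length * width
Area = 12 * 36
Area = 432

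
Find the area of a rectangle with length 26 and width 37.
Area = length * width
Area = 26 * 37
Area = 962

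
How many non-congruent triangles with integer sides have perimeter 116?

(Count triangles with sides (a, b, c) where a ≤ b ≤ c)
With a ≤ b ≤ c and a + b + c = 116, the triangle inequality a + b > c gives c < 116/2, so c ≤ 57.
Iterate a from 1 to ⌊p/3⌋ = 38; for each a, b ranges from a to ⌊(p−a)/2⌋ with c = p − a − b, keeping only c ≥ b.
Triples: (2, 57, 57), (3, 56, 57), (4, 55, 57), …
Count = 280 triangles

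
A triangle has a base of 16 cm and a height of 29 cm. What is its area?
Area = (1/2) * base * height
Area = (1/2) * 16 * 29
Area = 232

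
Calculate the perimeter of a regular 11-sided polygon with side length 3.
Perimeter = number of sides * side length
Perimeter = 11 * 3
Perimeter = 33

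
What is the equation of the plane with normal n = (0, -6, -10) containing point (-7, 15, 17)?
d = n·P = (0)(-7) + (-6)(15) + (-10)(17) = -260
Plane: -6y - 10z = -260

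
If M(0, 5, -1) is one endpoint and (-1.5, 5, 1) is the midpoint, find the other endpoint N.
N = (2×(-1.5) - 0, 2×5 - 5, 2×1 - (-1)) = (-3, 5, 3)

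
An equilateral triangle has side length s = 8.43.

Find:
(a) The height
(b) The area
(a) Height h = s·√3/2 = 8.43·√3/2 = 7.301
(b) Area = (√3/4)·s² = (√3/4)·8.43² = (√3/4)·71.0649 = 30.77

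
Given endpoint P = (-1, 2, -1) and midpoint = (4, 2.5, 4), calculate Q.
Q = (2×4 - (-1), 2×2.5 - 2, 2×4 - (-1)) = (9, 3, 9)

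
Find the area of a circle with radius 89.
Area = pi * r²
Area = pi * 89²
Area = pi * 7921
Area = 24884.56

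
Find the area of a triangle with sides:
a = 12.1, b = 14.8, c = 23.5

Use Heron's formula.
s = (a+b+c)/2 = (12.1+14.8+23.5)/2 = 25.2
A = √(s(s-a)(s-b)(s-c)) = √(25.2·13.1·10.4·1.7)
A = √5836.52 = 76.4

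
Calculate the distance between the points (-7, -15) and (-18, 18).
Using the distance formula: d = sqrt((x₂-x₁)² + (y₂-y₁)²)
dx = (-18) - (-7) = -11
dy = 18 - (-15) = 33
d = sqrt((-11)² + 33²) = sqrt(121 + 1089) = sqrt(1210) = 34.79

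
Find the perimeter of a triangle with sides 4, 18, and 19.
Perimeter = sum of all sides
Perimeter = 4 + 18 + 19
Perimeter = 41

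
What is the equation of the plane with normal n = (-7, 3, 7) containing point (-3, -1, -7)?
d = n·P = (-7)(-3) + (3)(-1) + (7)(-7) = -31
Plane: -7x + 3y + 7z = -31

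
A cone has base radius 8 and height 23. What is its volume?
Volume = (1/3) * pi * r² * h
Volume = (1/3) * pi * 8² * 23
Volume = (1/3) * pi * 64 * 23
Volume = (1/3) * pi * 1472
Volume = 1541.47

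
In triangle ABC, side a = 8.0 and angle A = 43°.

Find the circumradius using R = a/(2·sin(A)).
R = a/(2·sin(A)) = 8.0/(2·sin(43°))
R = 8.0/(2·0.681998) = 8.0/1.363997 = 5.865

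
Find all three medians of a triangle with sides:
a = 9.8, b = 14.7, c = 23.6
Using m_x = ½√(2y² + 2z² - x²):
m_a = ½√(2·14.7² + 2·23.6² - 9.8²) = ½√1450.06 = 19.04
m_b = ½√(2·9.8² + 2·23.6² - 14.7²) = ½√1089.91 = 16.51
m_c = ½√(2·9.8² + 2·14.7² - 23.6²) = ½√67.3 = 4.102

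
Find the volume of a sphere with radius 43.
Volume = (4/3) * pi * r³
Volume = (4/3) * pi * 43³
Volume = (4/3) * pi * 79507
Volume = 333038.14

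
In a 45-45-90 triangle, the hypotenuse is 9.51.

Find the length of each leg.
In a 45-45-90 triangle, hypotenuse = leg·√2  →  leg = hypotenuse/√2
leg = 9.51/√2 = 6.725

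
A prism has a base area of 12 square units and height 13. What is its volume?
Volume = base area * height
Volume = 12 * 13
Volume = 156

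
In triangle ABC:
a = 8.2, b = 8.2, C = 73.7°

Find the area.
Using A = ½ab·sin(C):
A = ½·8.2·8.2·sin(73.7°) = ½·67.24·0.959805 = 32.27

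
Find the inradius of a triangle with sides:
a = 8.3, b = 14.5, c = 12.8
s = (a+b+c)/2 = (8.3+14.5+12.8)/2 = 17.8
Area = √(s(s-a)(s-b)(s-c)) = √(17.8·9.5·3.3·5) = 52.8219
r = Area/s = 52.8219/17.8 = 2.968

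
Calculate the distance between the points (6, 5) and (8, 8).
Using the distance formula: d = sqrt((x₂-x₁)² + (y₂-y₁)²)
dx = 8 - 6 = 2
dy = 8 - 5 = 3
d = sqrt(2² + 3²) = sqrt(4 + 9) = sqrt(13) = 3.61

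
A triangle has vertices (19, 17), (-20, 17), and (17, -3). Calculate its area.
Using the coordinate formula: Area = (1/2)|x₁(y₂-y₃) + x₂(y₃-y₁) + x₃(y₁-y₂)|
Area = (1/2)|19(17-(-3)) + (-20)((-3)-17) + 17(17-17)|
Area = (1/2)|19*20 + (-20)*(-20) + 17*0|
Area = (1/2)|380 + 400 + 0|
Area = (1/2)*780 = 390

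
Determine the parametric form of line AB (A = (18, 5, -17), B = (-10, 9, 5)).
Direction vector d = B - A = (-28, 4, 22)
x = 18 - 28t, y = 5 + 4t, z = -17 + 22t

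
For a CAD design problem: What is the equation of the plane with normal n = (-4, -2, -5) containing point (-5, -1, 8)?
d = n·P = (-4)(-5) + (-2)(-1) + (-5)(8) = -18
Plane: -4x - 2y - 5z = -18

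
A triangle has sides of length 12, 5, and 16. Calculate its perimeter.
Perimeter = sum of all sides
Perimeter = 12 + 5 + 16
Perimeter = 33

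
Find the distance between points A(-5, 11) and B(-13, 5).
Using the distance formula: d = sqrt((x₂-x₁)² + (y₂-y₁)²)
dx = (-13) - (-5) = -8
dy = 5 - 11 = -6
d = sqrt((-8)² + (-6)²) = sqrt(64 + 36) = sqrt(100) = 10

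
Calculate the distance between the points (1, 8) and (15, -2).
Using the distance formula: d = sqrt((x₂-x₁)² + (y₂-y₁)²)
dx = 15 - 1 = 14
dy = (-2) - 8 = -10
d = sqrt(14² + (-10)²) = sqrt(196 + 100) = sqrt(296) = 17.20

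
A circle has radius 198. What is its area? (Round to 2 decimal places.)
Area = pi * r²
Area = pi * 198²
Area = pi * 39204
Area = 123163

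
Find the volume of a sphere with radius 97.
Volume = (4/3) * pi * r³
Volume = (4/3) * pi * 97³
Volume = (4/3) * pi * 912673
Volume = 3822995.72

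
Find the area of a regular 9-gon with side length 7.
For a regular 9-gon with side length s = 7:
Apothem a = s / (2*tan(pi/9)) = 7 / (2*tan(pi/9)) ≈ 9.6162
Perimeter P = 9 * 7 = 63
Area = (1/2) * P * a = (1/2) * 63 * 9.6162 = 302.91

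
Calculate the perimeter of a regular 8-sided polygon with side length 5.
Perimeter = number of sides * side length
Perimeter = 8 * 5
Perimeter = 40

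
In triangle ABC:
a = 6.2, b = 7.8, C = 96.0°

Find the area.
Using A = ½ab·sin(C):
A = ½·6.2·7.8·sin(96.0°) = ½·48.36·0.994522 = 24.05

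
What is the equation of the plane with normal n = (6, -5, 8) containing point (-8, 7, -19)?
d = n·P = (6)(-8) + (-5)(7) + (8)(-19) = -235
Plane: 6x - 5y + 8z = -235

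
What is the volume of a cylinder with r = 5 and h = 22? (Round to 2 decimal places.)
Volume = pi * r² * h
Volume = pi * 5² * 22
Volume = pi * 25 * 22
Volume = pi * 550
Volume = 1727.88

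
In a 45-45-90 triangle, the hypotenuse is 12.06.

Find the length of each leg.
In a 45-45-90 triangle, hypotenuse = leg·√2  →  leg = hypotenuse/√2
leg = 12.06/√2 = 8.528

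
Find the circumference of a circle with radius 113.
Circumference = 2 * pi * r
Circumference = 2 * pi * 113
Circumference = 710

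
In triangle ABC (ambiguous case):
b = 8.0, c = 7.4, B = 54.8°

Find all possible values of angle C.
sin(C)/c = sin(B)/b  →  sin(C) = c·sin(B)/b = 7.4·sin(54.8°)/8.0 = 0.755859
C₁ = arcsin(0.755859) = 49.1°,  C₂ = 180° - C₁ = 130.9°
Check C₂: A = 180° - 54.8° - 130.9° = -5.7° ≤ 0, rejected
C = 49.1° (one solution)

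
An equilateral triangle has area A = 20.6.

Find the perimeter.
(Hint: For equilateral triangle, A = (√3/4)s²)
A = (√3/4)s²  →  s² = 4A/√3 = 4·20.6/√3 = 47.5737
s = 6.89737
Perimeter = 3s = 20.69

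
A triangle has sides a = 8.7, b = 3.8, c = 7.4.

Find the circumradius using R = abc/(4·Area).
s = (a+b+c)/2 = 9.95
Area = √(s(s-a)(s-b)(s-c)) = √(9.95·1.25·6.15·2.55) = 13.9661
R = abc/(4·Area) = (8.7·3.8·7.4)/(4·13.9661) = 244.644/55.8644 = 4.379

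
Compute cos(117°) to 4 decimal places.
cos(117 degrees) = -0.454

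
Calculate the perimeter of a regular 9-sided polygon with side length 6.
Perimeter = number of sides * side length
Perimeter = 9 * 6
Perimeter = 54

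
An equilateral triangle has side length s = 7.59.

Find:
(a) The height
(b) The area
(a) Height h = s·√3/2 = 7.59·√3/2 = 6.573
(b) Area = (√3/4)·s² = (√3/4)·7.59² = (√3/4)·57.6081 = 24.95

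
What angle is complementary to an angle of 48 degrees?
Complementary angles sum to 90 degrees.
Other angle = 90 - 48
Other angle = 42 degrees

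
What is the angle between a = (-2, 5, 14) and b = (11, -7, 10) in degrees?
a·b = 83, |a|² = 225, |b|² = 270
cos θ = 83/√60750 ≈ 0.3367
θ ≈ 70.32°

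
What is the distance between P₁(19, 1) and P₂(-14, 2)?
Using the distance formula: d = sqrt((x₂-x₁)² + (y₂-y₁)²)
dx = (-14) - 19 = -33
dy = 2 - 1 = 1
d = sqrt((-33)² + 1²) = sqrt(1089 + 1) = sqrt(1090) = 33.02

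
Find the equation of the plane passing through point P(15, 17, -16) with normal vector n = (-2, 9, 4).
d = n·P = (-2)(15) + (9)(17) + (4)(-16) = 59
Plane: -2x + 9y + 4z = 59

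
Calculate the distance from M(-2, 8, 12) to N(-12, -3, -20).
d = √[(-10)² + (-11)² + (-32)²] = √1245 = 35.28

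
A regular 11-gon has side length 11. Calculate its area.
For a regular 11-gon with side length s = 11:
Apothem a = s / (2*tan(pi/11)) = 11 / (2*tan(pi/11)) ≈ 18.7313
Perimeter P = 11 * 11 = 121
Area = (1/2) * P * a = (1/2) * 121 * 18.7313 = 1133.24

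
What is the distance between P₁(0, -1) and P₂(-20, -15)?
Using the distance formula: d = sqrt((x₂-x₁)² + (y₂-y₁)²)
dx = (-20) - 0 = -20
dy = (-15) - (-1) = -14
d = sqrt((-20)² + (-14)²) = sqrt(400 + 196) = sqrt(596) = 24.41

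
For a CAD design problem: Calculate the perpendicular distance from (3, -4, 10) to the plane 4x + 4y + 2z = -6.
d = |4(3) + 4(-4) + 2(10) - (-6)| / √(4² + 4² + 2²) = 22/√36 = 3.667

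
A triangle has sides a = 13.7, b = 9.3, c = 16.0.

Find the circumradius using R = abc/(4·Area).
s = (a+b+c)/2 = 19.5
Area = √(s(s-a)(s-b)(s-c)) = √(19.5·5.8·10.2·3.5) = 63.5427
R = abc/(4·Area) = (13.7·9.3·16.0)/(4·63.5427) = 2038.56/254.1708 = 8.02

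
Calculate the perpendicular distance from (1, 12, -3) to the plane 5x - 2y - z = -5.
d = |5(1) + (-2)(12) + (-1)(-3) - (-5)| / √(5² + (-2)² + (-1)²) = 11/√30 = 2.008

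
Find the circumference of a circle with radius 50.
Circumference = 2 * pi * r
Circumference = 2 * pi * 50
Circumference = 314.16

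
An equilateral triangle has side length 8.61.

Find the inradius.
For an equilateral triangle, r = s/(2√3) where s is the side.
r = 8.61/(2√3) = 8.61/3.464102 = 2.485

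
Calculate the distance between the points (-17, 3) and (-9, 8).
Using the distance formula: d = sqrt((x₂-x₁)² + (y₂-y₁)²)
dx = (-9) - (-17) = 8
dy = 8 - 3 = 5
d = sqrt(8² + 5²) = sqrt(64 + 25) = sqrt(89) = 9.43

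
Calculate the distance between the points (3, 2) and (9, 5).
Using the distance formula: d = sqrt((x₂-x₁)² + (y₂-y₁)²)
dx = 9 - 3 = 6
dy = 5 - 2 = 3
d = sqrt(6² + 3²) = sqrt(36 + 9) = sqrt(45) = 6.71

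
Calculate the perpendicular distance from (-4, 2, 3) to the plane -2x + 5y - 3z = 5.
d = |(-2)(-4) + 5(2) + (-3)(3) - (5)| / √((-2)² + 5² + (-3)²) = 4/√38 = 0.6489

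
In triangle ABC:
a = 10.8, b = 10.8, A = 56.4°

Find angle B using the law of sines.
sin(B)/b = sin(A)/a
sin(B) = b·sin(A)/a = 10.8·sin(56.4°)/10.8 = 0.832921
B = arcsin(0.832921) = 56.4°  (b ≤ a, so B ≤ A and the acute solution is unique)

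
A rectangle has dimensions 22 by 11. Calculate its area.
Area = length * width
Area = 22 * 11
Area = 242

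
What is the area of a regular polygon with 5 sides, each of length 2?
For a regular 5-gon with side length s = 2:
Apothem a = s / (2*tan(pi/5)) = 2 / (2*tan(pi/5)) ≈ 1.3764
Perimeter P = 5 * 2 = 10
Area = (1/2) * P * a = (1/2) * 10 * 1.3764 = 6.88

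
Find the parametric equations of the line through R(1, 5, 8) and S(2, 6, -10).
Direction vector d = S - R = (1, 1, -18)
x = 1 + t, y = 5 + t, z = 8 - 18t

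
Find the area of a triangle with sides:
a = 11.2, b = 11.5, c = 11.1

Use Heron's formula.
s = (a+b+c)/2 = (11.2+11.5+11.1)/2 = 16.9
A = √(s(s-a)(s-b)(s-c)) = √(16.9·5.7·5.4·5.8)
A = √3017.06 = 54.93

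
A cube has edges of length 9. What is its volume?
Volume = s³
Volume = 9³
Volume = 729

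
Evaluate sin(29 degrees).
sin(29 degrees) = 0.4848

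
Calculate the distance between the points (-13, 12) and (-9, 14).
Using the distance formula: d = sqrt((x₂-x₁)² + (y₂-y₁)²)
dx = (-9) - (-13) = 4
dy = 14 - 12 = 2
d = sqrt(4² + 2²) = sqrt(16 + 4) = sqrt(20) = 4.47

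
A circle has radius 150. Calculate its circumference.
Circumference = 2 * pi * r
Circumference = 2 * pi * 150
Circumference = 942.48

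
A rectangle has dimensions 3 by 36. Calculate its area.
Area = length * width
Area = 3 * 36
Area = 108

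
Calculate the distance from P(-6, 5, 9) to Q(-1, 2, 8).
d = √[(5)² + (-3)² + (-1)²] = √35 = 5.916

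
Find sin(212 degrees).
sin(212 degrees) = -0.5299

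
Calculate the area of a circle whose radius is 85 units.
Area = pi * r²
Area = pi * 85²
Area = pi * 7225
Area = 22698.01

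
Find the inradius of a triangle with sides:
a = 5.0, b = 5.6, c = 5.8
s = (a+b+c)/2 = (5.0+5.6+5.8)/2 = 8.2
Area = √(s(s-a)(s-b)(s-c)) = √(8.2·3.2·2.6·2.4) = 12.796
r = Area/s = 12.796/8.2 = 1.56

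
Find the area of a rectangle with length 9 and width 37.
Area = length * width
Area = 9 * 37
Area = 333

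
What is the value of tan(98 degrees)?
tan(98 degrees) = -7.1154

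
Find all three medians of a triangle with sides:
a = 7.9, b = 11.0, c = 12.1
Using m_x = ½√(2y² + 2z² - x²):
m_a = ½√(2·11.0² + 2·12.1² - 7.9²) = ½√472.41 = 10.87
m_b = ½√(2·7.9² + 2·12.1² - 11.0²) = ½√296.64 = 8.612
m_c = ½√(2·7.9² + 2·11.0² - 12.1²) = ½√220.41 = 7.423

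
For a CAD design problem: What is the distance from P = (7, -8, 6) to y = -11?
d = |0(7) + 1(-8) + 0(6) - (-11)| / √(0² + 1² + 0²) = 3/√1 = 3.0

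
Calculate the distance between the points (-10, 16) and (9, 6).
Using the distance formula: d = sqrt((x₂-x₁)² + (y₂-y₁)²)
dx = 9 - (-10) = 19
dy = 6 - 16 = -10
d = sqrt(19² + (-10)²) = sqrt(361 + 100) = sqrt(461) = 21.47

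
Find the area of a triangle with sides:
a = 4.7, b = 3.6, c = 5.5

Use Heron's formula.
s = (a+b+c)/2 = (4.7+3.6+5.5)/2 = 6.9
A = √(s(s-a)(s-b)(s-c)) = √(6.9·2.2·3.3·1.4)
A = √70.1316 = 8.374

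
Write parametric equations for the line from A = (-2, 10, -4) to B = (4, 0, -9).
Direction vector d = B - A = (6, -10, -5)
x = -2 + 6t, y = 10 - 10t, z = -4 - 5t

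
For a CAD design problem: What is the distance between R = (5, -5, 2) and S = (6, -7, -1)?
d = √[(1)² + (-2)² + (-3)²] = √14 = 3.742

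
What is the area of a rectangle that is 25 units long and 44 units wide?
Area = length * width
Area = 25 * 44
Area = 1100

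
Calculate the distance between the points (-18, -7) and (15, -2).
Using the distance formula: d = sqrt((x₂-x₁)² + (y₂-y₁)²)
dx = 15 - (-18) = 33
dy = (-2) - (-7) = 5
d = sqrt(33² + 5²) = sqrt(1089 + 25) = sqrt(1114) = 33.38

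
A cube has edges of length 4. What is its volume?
Volume = s³
Volume = 4³
Volume = 64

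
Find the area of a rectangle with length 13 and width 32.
Area = length * width
Area = 13 * 32
Area = 416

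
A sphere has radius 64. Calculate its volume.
Volume = (4/3) * pi * r³
Volume = (4/3) * pi * 64³
Volume = (4/3) * pi * 262144
Volume = 1098066.22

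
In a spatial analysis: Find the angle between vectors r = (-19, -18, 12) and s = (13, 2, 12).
r·s = -139, |r|² = 829, |s|² = 317
cos θ = -139/√262793 ≈ -0.2711
θ ≈ 105.7°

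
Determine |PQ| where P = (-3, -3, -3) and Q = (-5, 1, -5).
d = √[(-2)² + (4)² + (-2)²] = √24 = 4.899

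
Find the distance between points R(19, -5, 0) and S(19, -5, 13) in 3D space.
d = √[(0)² + (0)² + (13)²] = √169 = 13.0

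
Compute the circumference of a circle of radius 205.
Circumference = 2 * pi * r
Circumference = 2 * pi * 205
Circumference = 1288.05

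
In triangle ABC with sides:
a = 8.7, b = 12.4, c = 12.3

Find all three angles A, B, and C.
By the law of cosines:
cos(A) = (b² + c² - a²)/(2bc) = 0.751901  →  A = 41.24°
cos(B) = (a² + c² - b²)/(2ac) = 0.342118  →  B = 69.99°
cos(C) = (a² + b² - c²)/(2ab) = 0.362254  →  C = 68.76°
Check: A + B + C = 180.0° ✓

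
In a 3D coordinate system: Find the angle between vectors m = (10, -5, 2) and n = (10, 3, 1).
m·n = 87, |m|² = 129, |n|² = 110
cos θ = 87/√14190 ≈ 0.7303
θ ≈ 43.08°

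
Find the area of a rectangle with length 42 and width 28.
Area = length * width
Area = 42 * 28
Area = 1176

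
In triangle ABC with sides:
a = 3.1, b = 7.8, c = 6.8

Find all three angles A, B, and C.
By the law of cosines:
cos(A) = (b² + c² - a²)/(2bc) = 0.918835  →  A = 23.24°
cos(B) = (a² + c² - b²)/(2ac) = -0.118359  →  B = 96.8°
cos(C) = (a² + b² - c²)/(2ab) = 0.500620  →  C = 59.96°
Check: A + B + C = 180.0° ✓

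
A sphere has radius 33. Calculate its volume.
Volume = (4/3) * pi * r³
Volume = (4/3) * pi * 33³
Volume = (4/3) * pi * 35937
Volume = 150532.55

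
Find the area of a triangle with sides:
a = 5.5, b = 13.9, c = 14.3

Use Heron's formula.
s = (a+b+c)/2 = (5.5+13.9+14.3)/2 = 16.85
A = √(s(s-a)(s-b)(s-c)) = √(16.85·11.35·2.95·2.55)
A = √1438.66 = 37.93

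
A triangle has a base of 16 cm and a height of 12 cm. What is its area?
Area = (1/2) * base * height
Area = (1/2) * 16 * 12
Area = 96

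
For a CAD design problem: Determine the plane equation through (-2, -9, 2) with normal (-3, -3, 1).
d = n·P = (-3)(-2) + (-3)(-9) + (1)(2) = 35
Plane: -3x - 3y + z = 35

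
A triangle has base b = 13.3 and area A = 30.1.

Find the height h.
A = ½bh  →  h = 2A/b
h = 2·30.1/13.3 = 4.526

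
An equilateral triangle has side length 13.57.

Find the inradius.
For an equilateral triangle, r = s/(2√3) where s is the side.
r = 13.57/(2√3) = 13.57/3.464102 = 3.917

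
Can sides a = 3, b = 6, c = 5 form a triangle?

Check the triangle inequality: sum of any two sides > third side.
Yes, triangle inequality satisfied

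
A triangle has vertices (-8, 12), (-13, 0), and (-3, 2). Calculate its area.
Using the coordinate formula: Area = (1/2)|x₁(y₂-y₃) + x₂(y₃-y₁) + x₃(y₁-y₂)|
Area = (1/2)|(-8)(0-2) + (-13)(2-12) + (-3)(12-0)|
Area = (1/2)|(-8)*(-2) + (-13)*(-10) + (-3)*12|
Area = (1/2)|16 + 130 + (-36)|
Area = (1/2)*110 = 55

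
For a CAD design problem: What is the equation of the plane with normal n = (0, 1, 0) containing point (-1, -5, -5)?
d = n·P = (0)(-1) + (1)(-5) + (0)(-5) = -5
Plane: y = -5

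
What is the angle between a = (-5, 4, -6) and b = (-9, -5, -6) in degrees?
a·b = 61, |a|² = 77, |b|² = 142
cos θ = 61/√10934 ≈ 0.5834
θ ≈ 54.31°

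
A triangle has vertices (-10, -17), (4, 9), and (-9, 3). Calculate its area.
Using the coordinate formula: Area = (1/2)|x₁(y₂-y₃) + x₂(y₃-y₁) + x₃(y₁-y₂)|
Area = (1/2)|(-10)(9-3) + 4(3-(-17)) + (-9)((-17)-9)|
Area = (1/2)|(-10)*6 + 4*20 + (-9)*(-26)|
Area = (1/2)|(-60) + 80 + 234|
Area = (1/2)*254 = 127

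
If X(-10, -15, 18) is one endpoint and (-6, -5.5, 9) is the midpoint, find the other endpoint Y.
Y = (2×(-6) - (-10), 2×(-5.5) - (-15), 2×9 - 18) = (-2, 4, 0)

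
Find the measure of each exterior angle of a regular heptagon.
Exterior angle of a regular n-gon = 360/n
Exterior angle = 360/7
Exterior angle = 51.43 degrees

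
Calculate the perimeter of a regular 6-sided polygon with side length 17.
Perimeter = number of sides * side length
Perimeter = 6 * 17
Perimeter = 102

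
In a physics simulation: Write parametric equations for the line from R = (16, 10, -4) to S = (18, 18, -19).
Direction vector d = S - R = (2, 8, -15)
x = 16 + 2t, y = 10 + 8t, z = -4 - 15t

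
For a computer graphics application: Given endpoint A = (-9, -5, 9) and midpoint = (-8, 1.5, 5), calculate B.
B = (2×(-8) - (-9), 2×1.5 - (-5), 2×5 - 9) = (-7, 8, 1)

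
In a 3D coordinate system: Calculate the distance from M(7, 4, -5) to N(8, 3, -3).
d = √[(1)² + (-1)² + (2)²] = √6 = 2.449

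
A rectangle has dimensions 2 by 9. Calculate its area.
Area = length * width
Area = 2 * 9
Area = 18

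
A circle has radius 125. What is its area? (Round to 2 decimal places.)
Area = pi * r²
Area = pi * 125²
Area = pi * 15625
Area = 49087.39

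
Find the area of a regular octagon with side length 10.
For a regular 8-gon with side length s = 10:
Apothem a = s / (2*tan(pi/8)) = 10 / (2*tan(pi/8)) ≈ 12.0711
Perimeter P = 8 * 10 = 80
Area = (1/2) * P * a = (1/2) * 80 * 12.0711 = 482.84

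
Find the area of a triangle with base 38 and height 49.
Area = (1/2) * base * height
Area = (1/2) * 38 * 49
Area = 931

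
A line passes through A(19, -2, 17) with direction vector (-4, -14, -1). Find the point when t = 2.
P(2) = (19 + (-4)(2), -2 + (-14)(2), 17 + (-1)(2)) = (11, -30, 15)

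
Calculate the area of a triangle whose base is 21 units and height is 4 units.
Area = (1/2) * base * height
Area = (1/2) * 21 * 4
Area = 42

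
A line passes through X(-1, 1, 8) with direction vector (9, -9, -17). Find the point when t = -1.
P(-1) = (-1 + 9(-1), 1 + (-9)(-1), 8 + (-17)(-1)) = (-10, 10, 25)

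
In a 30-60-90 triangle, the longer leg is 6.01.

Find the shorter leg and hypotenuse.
In a 30-60-90 triangle, sides are in ratio 1 : √3 : 2.
Long leg = short leg·√3  →  short leg = 6.01/√3 = 3.47
Hypotenuse = 2·(short leg) = 2·6.01/√3 = 6.94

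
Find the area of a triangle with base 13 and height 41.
Area = (1/2) * base * height
Area = (1/2) * 13 * 41
Area = 266.50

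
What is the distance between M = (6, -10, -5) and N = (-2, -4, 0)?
d = √[(-8)² + (6)² + (5)²] = √125 = 11.18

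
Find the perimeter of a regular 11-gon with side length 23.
Perimeter = number of sides * side length
Perimeter = 11 * 23
Perimeter = 253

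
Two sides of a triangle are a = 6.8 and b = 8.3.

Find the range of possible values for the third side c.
By the triangle inequality: |a - b| < c < a + b
|6.8 - 8.3| < c < 6.8 + 8.3
1.5 < c < 15.1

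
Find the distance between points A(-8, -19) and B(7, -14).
Using the distance formula: d = sqrt((x₂-x₁)² + (y₂-y₁)²)
dx = 7 - (-8) = 15
dy = (-14) - (-19) = 5
d = sqrt(15² + 5²) = sqrt(225 + 25) = sqrt(250) = 15.81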